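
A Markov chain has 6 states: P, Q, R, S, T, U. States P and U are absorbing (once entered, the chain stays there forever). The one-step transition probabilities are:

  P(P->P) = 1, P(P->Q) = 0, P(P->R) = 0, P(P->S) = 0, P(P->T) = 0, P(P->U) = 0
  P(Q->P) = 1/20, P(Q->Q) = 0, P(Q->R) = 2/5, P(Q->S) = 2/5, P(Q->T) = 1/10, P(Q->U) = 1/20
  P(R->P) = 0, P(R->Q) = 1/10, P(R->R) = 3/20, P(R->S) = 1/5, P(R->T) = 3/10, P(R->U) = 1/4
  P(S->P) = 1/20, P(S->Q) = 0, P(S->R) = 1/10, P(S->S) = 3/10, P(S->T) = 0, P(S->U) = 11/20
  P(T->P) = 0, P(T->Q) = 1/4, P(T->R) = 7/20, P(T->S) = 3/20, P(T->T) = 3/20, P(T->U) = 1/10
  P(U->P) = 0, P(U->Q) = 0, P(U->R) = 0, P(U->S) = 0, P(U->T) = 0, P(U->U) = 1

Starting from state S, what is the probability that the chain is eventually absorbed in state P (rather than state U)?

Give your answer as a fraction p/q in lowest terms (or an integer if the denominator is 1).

Let a_i = P(absorbed in P | start in state i).
Boundary conditions: a_P = 1, a_U = 0.
For each transient state i, a_i = sum_j P(i->j) * a_j:
  a_Q = 1/20*a_P + 0*a_Q + 2/5*a_R + 2/5*a_S + 1/10*a_T + 1/20*a_U
  a_R = 0*a_P + 1/10*a_Q + 3/20*a_R + 1/5*a_S + 3/10*a_T + 1/4*a_U
  a_S = 1/20*a_P + 0*a_Q + 1/10*a_R + 3/10*a_S + 0*a_T + 11/20*a_U
  a_T = 0*a_P + 1/4*a_Q + 7/20*a_R + 3/20*a_S + 3/20*a_T + 1/10*a_U

Substituting a_P = 1 and a_U = 0, rearrange to (I - Q) a = r where r[i] = P(i -> P):
  [1, -2/5, -2/5, -1/10] . (a_Q, a_R, a_S, a_T) = 1/20
  [-1/10, 17/20, -1/5, -3/10] . (a_Q, a_R, a_S, a_T) = 0
  [0, -1/10, 7/10, 0] . (a_Q, a_R, a_S, a_T) = 1/20
  [-1/4, -7/20, -3/20, 17/20] . (a_Q, a_R, a_S, a_T) = 0

Solving yields:
  a_Q = 1527/13703
  a_R = 775/13703
  a_S = 2179/27406
  a_T = 1921/27406

Starting state is S, so the absorption probability is a_S = 2179/27406.

Answer: 2179/27406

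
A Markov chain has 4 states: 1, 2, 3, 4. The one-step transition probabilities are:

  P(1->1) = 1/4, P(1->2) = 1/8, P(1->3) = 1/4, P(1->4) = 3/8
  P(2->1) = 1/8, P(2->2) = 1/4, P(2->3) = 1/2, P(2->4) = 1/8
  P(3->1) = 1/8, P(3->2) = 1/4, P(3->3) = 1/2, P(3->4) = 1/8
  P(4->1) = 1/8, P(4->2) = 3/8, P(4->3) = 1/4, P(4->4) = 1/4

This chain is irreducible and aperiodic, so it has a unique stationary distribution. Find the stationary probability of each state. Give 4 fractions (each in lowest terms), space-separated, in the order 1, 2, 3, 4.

The stationary distribution satisfies pi = pi * P, i.e.:
  pi_1 = 1/4*pi_1 + 1/8*pi_2 + 1/8*pi_3 + 1/8*pi_4
  pi_2 = 1/8*pi_1 + 1/4*pi_2 + 1/4*pi_3 + 3/8*pi_4
  pi_3 = 1/4*pi_1 + 1/2*pi_2 + 1/2*pi_3 + 1/4*pi_4
  pi_4 = 3/8*pi_1 + 1/8*pi_2 + 1/8*pi_3 + 1/4*pi_4
with normalization: pi_1 + pi_2 + pi_3 + pi_4 = 1.

Using the first 3 balance equations plus normalization, the linear system A*pi = b is:
  [-3/4, 1/8, 1/8, 1/8] . pi = 0
  [1/8, -3/4, 1/4, 3/8] . pi = 0
  [1/4, 1/2, -1/2, 1/4] . pi = 0
  [1, 1, 1, 1] . pi = 1

Solving yields:
  pi_1 = 1/7
  pi_2 = 25/98
  pi_3 = 41/98
  pi_4 = 9/49

Verification (pi * P):
  1/7*1/4 + 25/98*1/8 + 41/98*1/8 + 9/49*1/8 = 1/7 = pi_1  (ok)
  1/7*1/8 + 25/98*1/4 + 41/98*1/4 + 9/49*3/8 = 25/98 = pi_2  (ok)
  1/7*1/4 + 25/98*1/2 + 41/98*1/2 + 9/49*1/4 = 41/98 = pi_3  (ok)
  1/7*3/8 + 25/98*1/8 + 41/98*1/8 + 9/49*1/4 = 9/49 = pi_4  (ok)

Answer: 1/7 25/98 41/98 9/49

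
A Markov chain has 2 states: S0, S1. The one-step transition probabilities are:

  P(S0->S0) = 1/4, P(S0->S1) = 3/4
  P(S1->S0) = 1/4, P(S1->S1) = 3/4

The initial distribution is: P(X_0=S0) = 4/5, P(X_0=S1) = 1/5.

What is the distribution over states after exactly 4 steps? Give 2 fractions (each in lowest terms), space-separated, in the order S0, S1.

Answer: 1/4 3/4

Derivation:
Propagating the distribution step by step (d_{t+1} = d_t * P):
d_0 = (S0=4/5, S1=1/5)
  d_1[S0] = 4/5*1/4 + 1/5*1/4 = 1/4
  d_1[S1] = 4/5*3/4 + 1/5*3/4 = 3/4
d_1 = (S0=1/4, S1=3/4)
  d_2[S0] = 1/4*1/4 + 3/4*1/4 = 1/4
  d_2[S1] = 1/4*3/4 + 3/4*3/4 = 3/4
d_2 = (S0=1/4, S1=3/4)
  d_3[S0] = 1/4*1/4 + 3/4*1/4 = 1/4
  d_3[S1] = 1/4*3/4 + 3/4*3/4 = 3/4
d_3 = (S0=1/4, S1=3/4)
  d_4[S0] = 1/4*1/4 + 3/4*1/4 = 1/4
  d_4[S1] = 1/4*3/4 + 3/4*3/4 = 3/4
d_4 = (S0=1/4, S1=3/4)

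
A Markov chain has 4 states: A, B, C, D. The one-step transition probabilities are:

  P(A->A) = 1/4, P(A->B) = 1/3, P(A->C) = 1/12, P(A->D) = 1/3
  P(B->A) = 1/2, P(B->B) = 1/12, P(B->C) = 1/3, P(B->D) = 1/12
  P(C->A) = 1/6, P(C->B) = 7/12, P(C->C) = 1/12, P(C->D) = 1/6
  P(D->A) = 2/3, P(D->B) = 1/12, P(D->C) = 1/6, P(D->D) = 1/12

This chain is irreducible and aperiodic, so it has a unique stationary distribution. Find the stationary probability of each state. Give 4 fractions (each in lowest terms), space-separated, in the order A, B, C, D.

Answer: 473/1239 647/2478 68/413 159/826

Derivation:
The stationary distribution satisfies pi = pi * P, i.e.:
  pi_A = 1/4*pi_A + 1/2*pi_B + 1/6*pi_C + 2/3*pi_D
  pi_B = 1/3*pi_A + 1/12*pi_B + 7/12*pi_C + 1/12*pi_D
  pi_C = 1/12*pi_A + 1/3*pi_B + 1/12*pi_C + 1/6*pi_D
  pi_D = 1/3*pi_A + 1/12*pi_B + 1/6*pi_C + 1/12*pi_D
with normalization: pi_A + pi_B + pi_C + pi_D = 1.

Using the first 3 balance equations plus normalization, the linear system A*pi = b is:
  [-3/4, 1/2, 1/6, 2/3] . pi = 0
  [1/3, -11/12, 7/12, 1/12] . pi = 0
  [1/12, 1/3, -11/12, 1/6] . pi = 0
  [1, 1, 1, 1] . pi = 1

Solving yields:
  pi_A = 473/1239
  pi_B = 647/2478
  pi_C = 68/413
  pi_D = 159/826

Verification (pi * P):
  473/1239*1/4 + 647/2478*1/2 + 68/413*1/6 + 159/826*2/3 = 473/1239 = pi_A  (ok)
  473/1239*1/3 + 647/2478*1/12 + 68/413*7/12 + 159/826*1/12 = 647/2478 = pi_B  (ok)
  473/1239*1/12 + 647/2478*1/3 + 68/413*1/12 + 159/826*1/6 = 68/413 = pi_C  (ok)
  473/1239*1/3 + 647/2478*1/12 + 68/413*1/6 + 159/826*1/12 = 159/826 = pi_D  (ok)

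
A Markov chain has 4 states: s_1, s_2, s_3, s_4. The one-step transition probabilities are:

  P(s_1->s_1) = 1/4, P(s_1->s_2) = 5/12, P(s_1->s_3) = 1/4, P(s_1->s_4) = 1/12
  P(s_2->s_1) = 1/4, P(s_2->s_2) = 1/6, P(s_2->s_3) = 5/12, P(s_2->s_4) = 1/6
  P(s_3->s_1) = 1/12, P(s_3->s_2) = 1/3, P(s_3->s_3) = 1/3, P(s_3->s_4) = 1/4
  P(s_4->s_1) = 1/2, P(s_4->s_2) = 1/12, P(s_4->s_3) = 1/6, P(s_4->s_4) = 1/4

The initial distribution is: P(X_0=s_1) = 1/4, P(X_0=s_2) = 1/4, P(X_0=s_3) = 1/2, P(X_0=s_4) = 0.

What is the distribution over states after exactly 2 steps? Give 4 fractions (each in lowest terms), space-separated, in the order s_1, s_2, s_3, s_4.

Answer: 139/576 143/576 181/576 113/576

Derivation:
Propagating the distribution step by step (d_{t+1} = d_t * P):
d_0 = (s_1=1/4, s_2=1/4, s_3=1/2, s_4=0)
  d_1[s_1] = 1/4*1/4 + 1/4*1/4 + 1/2*1/12 + 0*1/2 = 1/6
  d_1[s_2] = 1/4*5/12 + 1/4*1/6 + 1/2*1/3 + 0*1/12 = 5/16
  d_1[s_3] = 1/4*1/4 + 1/4*5/12 + 1/2*1/3 + 0*1/6 = 1/3
  d_1[s_4] = 1/4*1/12 + 1/4*1/6 + 1/2*1/4 + 0*1/4 = 3/16
d_1 = (s_1=1/6, s_2=5/16, s_3=1/3, s_4=3/16)
  d_2[s_1] = 1/6*1/4 + 5/16*1/4 + 1/3*1/12 + 3/16*1/2 = 139/576
  d_2[s_2] = 1/6*5/12 + 5/16*1/6 + 1/3*1/3 + 3/16*1/12 = 143/576
  d_2[s_3] = 1/6*1/4 + 5/16*5/12 + 1/3*1/3 + 3/16*1/6 = 181/576
  d_2[s_4] = 1/6*1/12 + 5/16*1/6 + 1/3*1/4 + 3/16*1/4 = 113/576
d_2 = (s_1=139/576, s_2=143/576, s_3=181/576, s_4=113/576)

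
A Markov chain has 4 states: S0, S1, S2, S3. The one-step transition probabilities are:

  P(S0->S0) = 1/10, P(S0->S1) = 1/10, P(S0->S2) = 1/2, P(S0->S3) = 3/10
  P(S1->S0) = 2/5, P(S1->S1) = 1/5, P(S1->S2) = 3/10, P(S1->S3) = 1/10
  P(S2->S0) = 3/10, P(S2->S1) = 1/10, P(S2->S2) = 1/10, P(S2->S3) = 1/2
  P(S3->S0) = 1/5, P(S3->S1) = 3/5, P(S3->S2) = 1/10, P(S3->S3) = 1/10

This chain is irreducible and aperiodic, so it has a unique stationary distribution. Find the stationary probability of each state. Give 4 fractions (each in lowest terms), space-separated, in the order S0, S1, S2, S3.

Answer: 1/4 1/4 1/4 1/4

Derivation:
The stationary distribution satisfies pi = pi * P, i.e.:
  pi_S0 = 1/10*pi_S0 + 2/5*pi_S1 + 3/10*pi_S2 + 1/5*pi_S3
  pi_S1 = 1/10*pi_S0 + 1/5*pi_S1 + 1/10*pi_S2 + 3/5*pi_S3
  pi_S2 = 1/2*pi_S0 + 3/10*pi_S1 + 1/10*pi_S2 + 1/10*pi_S3
  pi_S3 = 3/10*pi_S0 + 1/10*pi_S1 + 1/2*pi_S2 + 1/10*pi_S3
with normalization: pi_S0 + pi_S1 + pi_S2 + pi_S3 = 1.

Using the first 3 balance equations plus normalization, the linear system A*pi = b is:
  [-9/10, 2/5, 3/10, 1/5] . pi = 0
  [1/10, -4/5, 1/10, 3/5] . pi = 0
  [1/2, 3/10, -9/10, 1/10] . pi = 0
  [1, 1, 1, 1] . pi = 1

Solving yields:
  pi_S0 = 1/4
  pi_S1 = 1/4
  pi_S2 = 1/4
  pi_S3 = 1/4

Verification (pi * P):
  1/4*1/10 + 1/4*2/5 + 1/4*3/10 + 1/4*1/5 = 1/4 = pi_S0  (ok)
  1/4*1/10 + 1/4*1/5 + 1/4*1/10 + 1/4*3/5 = 1/4 = pi_S1  (ok)
  1/4*1/2 + 1/4*3/10 + 1/4*1/10 + 1/4*1/10 = 1/4 = pi_S2  (ok)
  1/4*3/10 + 1/4*1/10 + 1/4*1/2 + 1/4*1/10 = 1/4 = pi_S3  (ok)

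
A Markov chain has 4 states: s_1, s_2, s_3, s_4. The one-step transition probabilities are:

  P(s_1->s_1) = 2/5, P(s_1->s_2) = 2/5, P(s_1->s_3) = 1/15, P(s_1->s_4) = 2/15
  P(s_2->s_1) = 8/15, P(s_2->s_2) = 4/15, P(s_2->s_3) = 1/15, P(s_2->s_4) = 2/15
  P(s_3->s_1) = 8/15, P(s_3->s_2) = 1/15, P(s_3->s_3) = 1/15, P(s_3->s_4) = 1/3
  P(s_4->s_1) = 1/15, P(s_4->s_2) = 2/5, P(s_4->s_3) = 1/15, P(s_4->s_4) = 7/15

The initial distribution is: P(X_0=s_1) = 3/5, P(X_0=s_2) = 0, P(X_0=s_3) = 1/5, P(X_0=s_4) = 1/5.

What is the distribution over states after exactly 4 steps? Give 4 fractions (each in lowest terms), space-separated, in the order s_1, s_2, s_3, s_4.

Propagating the distribution step by step (d_{t+1} = d_t * P):
d_0 = (s_1=3/5, s_2=0, s_3=1/5, s_4=1/5)
  d_1[s_1] = 3/5*2/5 + 0*8/15 + 1/5*8/15 + 1/5*1/15 = 9/25
  d_1[s_2] = 3/5*2/5 + 0*4/15 + 1/5*1/15 + 1/5*2/5 = 1/3
  d_1[s_3] = 3/5*1/15 + 0*1/15 + 1/5*1/15 + 1/5*1/15 = 1/15
  d_1[s_4] = 3/5*2/15 + 0*2/15 + 1/5*1/3 + 1/5*7/15 = 6/25
d_1 = (s_1=9/25, s_2=1/3, s_3=1/15, s_4=6/25)
  d_2[s_1] = 9/25*2/5 + 1/3*8/15 + 1/15*8/15 + 6/25*1/15 = 28/75
  d_2[s_2] = 9/25*2/5 + 1/3*4/15 + 1/15*1/15 + 6/25*2/5 = 1/3
  d_2[s_3] = 9/25*1/15 + 1/3*1/15 + 1/15*1/15 + 6/25*1/15 = 1/15
  d_2[s_4] = 9/25*2/15 + 1/3*2/15 + 1/15*1/3 + 6/25*7/15 = 17/75
d_2 = (s_1=28/75, s_2=1/3, s_3=1/15, s_4=17/75)
  d_3[s_1] = 28/75*2/5 + 1/3*8/15 + 1/15*8/15 + 17/75*1/15 = 17/45
  d_3[s_2] = 28/75*2/5 + 1/3*4/15 + 1/15*1/15 + 17/75*2/5 = 1/3
  d_3[s_3] = 28/75*1/15 + 1/3*1/15 + 1/15*1/15 + 17/75*1/15 = 1/15
  d_3[s_4] = 28/75*2/15 + 1/3*2/15 + 1/15*1/3 + 17/75*7/15 = 2/9
d_3 = (s_1=17/45, s_2=1/3, s_3=1/15, s_4=2/9)
  d_4[s_1] = 17/45*2/5 + 1/3*8/15 + 1/15*8/15 + 2/9*1/15 = 256/675
  d_4[s_2] = 17/45*2/5 + 1/3*4/15 + 1/15*1/15 + 2/9*2/5 = 1/3
  d_4[s_3] = 17/45*1/15 + 1/3*1/15 + 1/15*1/15 + 2/9*1/15 = 1/15
  d_4[s_4] = 17/45*2/15 + 1/3*2/15 + 1/15*1/3 + 2/9*7/15 = 149/675
d_4 = (s_1=256/675, s_2=1/3, s_3=1/15, s_4=149/675)

Answer: 256/675 1/3 1/15 149/675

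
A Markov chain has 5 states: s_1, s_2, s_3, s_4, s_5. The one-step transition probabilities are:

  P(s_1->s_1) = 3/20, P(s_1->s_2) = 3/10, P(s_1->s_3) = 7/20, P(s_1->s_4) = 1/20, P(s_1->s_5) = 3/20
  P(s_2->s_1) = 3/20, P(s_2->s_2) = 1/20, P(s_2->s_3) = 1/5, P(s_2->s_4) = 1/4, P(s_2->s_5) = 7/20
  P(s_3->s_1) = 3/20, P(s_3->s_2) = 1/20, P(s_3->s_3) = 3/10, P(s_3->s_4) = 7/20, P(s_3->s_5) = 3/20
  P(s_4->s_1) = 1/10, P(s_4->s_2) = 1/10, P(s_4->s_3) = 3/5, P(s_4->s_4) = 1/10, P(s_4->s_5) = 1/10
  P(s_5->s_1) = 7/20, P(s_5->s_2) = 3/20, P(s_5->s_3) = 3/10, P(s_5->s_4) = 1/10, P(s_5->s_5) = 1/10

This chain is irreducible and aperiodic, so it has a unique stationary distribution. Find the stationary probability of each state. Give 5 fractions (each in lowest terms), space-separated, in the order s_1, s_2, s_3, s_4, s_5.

The stationary distribution satisfies pi = pi * P, i.e.:
  pi_s_1 = 3/20*pi_s_1 + 3/20*pi_s_2 + 3/20*pi_s_3 + 1/10*pi_s_4 + 7/20*pi_s_5
  pi_s_2 = 3/10*pi_s_1 + 1/20*pi_s_2 + 1/20*pi_s_3 + 1/10*pi_s_4 + 3/20*pi_s_5
  pi_s_3 = 7/20*pi_s_1 + 1/5*pi_s_2 + 3/10*pi_s_3 + 3/5*pi_s_4 + 3/10*pi_s_5
  pi_s_4 = 1/20*pi_s_1 + 1/4*pi_s_2 + 7/20*pi_s_3 + 1/10*pi_s_4 + 1/10*pi_s_5
  pi_s_5 = 3/20*pi_s_1 + 7/20*pi_s_2 + 3/20*pi_s_3 + 1/10*pi_s_4 + 1/10*pi_s_5
with normalization: pi_s_1 + pi_s_2 + pi_s_3 + pi_s_4 + pi_s_5 = 1.

Using the first 4 balance equations plus normalization, the linear system A*pi = b is:
  [-17/20, 3/20, 3/20, 1/10, 7/20] . pi = 0
  [3/10, -19/20, 1/20, 1/10, 3/20] . pi = 0
  [7/20, 1/5, -7/10, 3/5, 3/10] . pi = 0
  [1/20, 1/4, 7/20, -9/10, 1/10] . pi = 0
  [1, 1, 1, 1, 1] . pi = 1

Solving yields:
  pi_s_1 = 17124/99977
  pi_s_2 = 11830/99977
  pi_s_3 = 35612/99977
  pi_s_4 = 19819/99977
  pi_s_5 = 15592/99977

Verification (pi * P):
  17124/99977*3/20 + 11830/99977*3/20 + 35612/99977*3/20 + 19819/99977*1/10 + 15592/99977*7/20 = 17124/99977 = pi_s_1  (ok)
  17124/99977*3/10 + 11830/99977*1/20 + 35612/99977*1/20 + 19819/99977*1/10 + 15592/99977*3/20 = 11830/99977 = pi_s_2  (ok)
  17124/99977*7/20 + 11830/99977*1/5 + 35612/99977*3/10 + 19819/99977*3/5 + 15592/99977*3/10 = 35612/99977 = pi_s_3  (ok)
  17124/99977*1/20 + 11830/99977*1/4 + 35612/99977*7/20 + 19819/99977*1/10 + 15592/99977*1/10 = 19819/99977 = pi_s_4  (ok)
  17124/99977*3/20 + 11830/99977*7/20 + 35612/99977*3/20 + 19819/99977*1/10 + 15592/99977*1/10 = 15592/99977 = pi_s_5  (ok)

Answer: 17124/99977 11830/99977 35612/99977 19819/99977 15592/99977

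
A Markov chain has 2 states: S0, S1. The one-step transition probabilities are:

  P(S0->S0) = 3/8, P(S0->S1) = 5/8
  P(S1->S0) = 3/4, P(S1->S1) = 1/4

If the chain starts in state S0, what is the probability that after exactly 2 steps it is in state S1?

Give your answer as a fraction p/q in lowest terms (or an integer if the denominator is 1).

Answer: 25/64

Derivation:
Computing P^2 by repeated multiplication:
P^1 =
  S0: [3/8, 5/8]
  S1: [3/4, 1/4]
P^2 =
  S0: [39/64, 25/64]
  S1: [15/32, 17/32]

(P^2)[S0 -> S1] = 25/64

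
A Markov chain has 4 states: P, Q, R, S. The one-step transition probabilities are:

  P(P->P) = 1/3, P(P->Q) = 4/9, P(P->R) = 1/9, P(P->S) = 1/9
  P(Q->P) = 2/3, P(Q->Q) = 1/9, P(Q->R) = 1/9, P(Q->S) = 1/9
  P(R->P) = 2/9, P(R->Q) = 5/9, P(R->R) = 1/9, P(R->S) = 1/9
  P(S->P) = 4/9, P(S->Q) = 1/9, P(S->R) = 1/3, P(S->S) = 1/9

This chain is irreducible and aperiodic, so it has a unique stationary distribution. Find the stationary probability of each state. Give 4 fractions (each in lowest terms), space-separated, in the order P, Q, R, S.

Answer: 106/243 77/243 11/81 1/9

Derivation:
The stationary distribution satisfies pi = pi * P, i.e.:
  pi_P = 1/3*pi_P + 2/3*pi_Q + 2/9*pi_R + 4/9*pi_S
  pi_Q = 4/9*pi_P + 1/9*pi_Q + 5/9*pi_R + 1/9*pi_S
  pi_R = 1/9*pi_P + 1/9*pi_Q + 1/9*pi_R + 1/3*pi_S
  pi_S = 1/9*pi_P + 1/9*pi_Q + 1/9*pi_R + 1/9*pi_S
with normalization: pi_P + pi_Q + pi_R + pi_S = 1.

Using the first 3 balance equations plus normalization, the linear system A*pi = b is:
  [-2/3, 2/3, 2/9, 4/9] . pi = 0
  [4/9, -8/9, 5/9, 1/9] . pi = 0
  [1/9, 1/9, -8/9, 1/3] . pi = 0
  [1, 1, 1, 1] . pi = 1

Solving yields:
  pi_P = 106/243
  pi_Q = 77/243
  pi_R = 11/81
  pi_S = 1/9

Verification (pi * P):
  106/243*1/3 + 77/243*2/3 + 11/81*2/9 + 1/9*4/9 = 106/243 = pi_P  (ok)
  106/243*4/9 + 77/243*1/9 + 11/81*5/9 + 1/9*1/9 = 77/243 = pi_Q  (ok)
  106/243*1/9 + 77/243*1/9 + 11/81*1/9 + 1/9*1/3 = 11/81 = pi_R  (ok)
  106/243*1/9 + 77/243*1/9 + 11/81*1/9 + 1/9*1/9 = 1/9 = pi_S  (ok)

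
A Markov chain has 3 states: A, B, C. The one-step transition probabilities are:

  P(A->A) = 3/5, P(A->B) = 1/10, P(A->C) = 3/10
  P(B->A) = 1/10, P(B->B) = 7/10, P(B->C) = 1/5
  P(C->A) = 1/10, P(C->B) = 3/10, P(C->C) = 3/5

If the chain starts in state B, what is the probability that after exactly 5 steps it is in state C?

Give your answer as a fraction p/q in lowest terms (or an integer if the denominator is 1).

Computing P^5 by repeated multiplication:
P^1 =
  A: [3/5, 1/10, 3/10]
  B: [1/10, 7/10, 1/5]
  C: [1/10, 3/10, 3/5]
P^2 =
  A: [2/5, 11/50, 19/50]
  B: [3/20, 14/25, 29/100]
  C: [3/20, 2/5, 9/20]
P^3 =
  A: [3/10, 77/250, 49/125]
  B: [7/40, 247/500, 331/1000]
  C: [7/40, 43/100, 79/200]
P^4 =
  A: [1/4, 227/625, 967/2500]
  B: [3/16, 2313/5000, 3499/10000]
  C: [3/16, 437/1000, 751/2000]
P^5 =
  A: [9/40, 4941/12500, 9493/25000]
  B: [31/160, 22377/50000, 35871/100000]
  C: [31/160, 4373/10000, 7379/20000]

(P^5)[B -> C] = 35871/100000

Answer: 35871/100000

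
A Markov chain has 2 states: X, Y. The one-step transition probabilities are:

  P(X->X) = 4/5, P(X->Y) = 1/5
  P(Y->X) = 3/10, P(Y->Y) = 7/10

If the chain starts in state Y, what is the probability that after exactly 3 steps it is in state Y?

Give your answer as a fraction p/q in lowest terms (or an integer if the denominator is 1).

Computing P^3 by repeated multiplication:
P^1 =
  X: [4/5, 1/5]
  Y: [3/10, 7/10]
P^2 =
  X: [7/10, 3/10]
  Y: [9/20, 11/20]
P^3 =
  X: [13/20, 7/20]
  Y: [21/40, 19/40]

(P^3)[Y -> Y] = 19/40

Answer: 19/40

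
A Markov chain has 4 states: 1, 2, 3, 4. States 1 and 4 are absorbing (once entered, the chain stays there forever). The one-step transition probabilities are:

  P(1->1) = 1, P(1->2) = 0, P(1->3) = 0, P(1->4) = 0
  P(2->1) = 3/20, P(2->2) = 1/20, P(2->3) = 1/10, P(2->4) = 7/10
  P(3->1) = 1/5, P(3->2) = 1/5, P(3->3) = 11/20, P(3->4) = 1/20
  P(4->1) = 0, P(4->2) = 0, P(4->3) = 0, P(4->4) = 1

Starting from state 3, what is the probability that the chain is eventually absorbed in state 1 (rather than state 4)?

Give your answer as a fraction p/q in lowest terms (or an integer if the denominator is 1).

Answer: 88/163

Derivation:
Let a_i = P(absorbed in 1 | start in state i).
Boundary conditions: a_1 = 1, a_4 = 0.
For each transient state i, a_i = sum_j P(i->j) * a_j:
  a_2 = 3/20*a_1 + 1/20*a_2 + 1/10*a_3 + 7/10*a_4
  a_3 = 1/5*a_1 + 1/5*a_2 + 11/20*a_3 + 1/20*a_4

Substituting a_1 = 1 and a_4 = 0, rearrange to (I - Q) a = r where r[i] = P(i -> 1):
  [19/20, -1/10] . (a_2, a_3) = 3/20
  [-1/5, 9/20] . (a_2, a_3) = 1/5

Solving yields:
  a_2 = 35/163
  a_3 = 88/163

Starting state is 3, so the absorption probability is a_3 = 88/163.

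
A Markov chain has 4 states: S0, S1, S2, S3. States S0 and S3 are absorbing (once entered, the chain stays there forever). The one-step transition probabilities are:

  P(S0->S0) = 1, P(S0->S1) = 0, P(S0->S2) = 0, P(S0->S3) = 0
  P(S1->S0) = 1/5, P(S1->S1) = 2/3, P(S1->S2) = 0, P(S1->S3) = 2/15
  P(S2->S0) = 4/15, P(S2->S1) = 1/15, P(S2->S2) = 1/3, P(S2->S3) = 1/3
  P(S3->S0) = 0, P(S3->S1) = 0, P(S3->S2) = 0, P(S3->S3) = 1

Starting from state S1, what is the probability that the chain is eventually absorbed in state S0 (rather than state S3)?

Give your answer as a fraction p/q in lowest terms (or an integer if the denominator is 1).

Let a_i = P(absorbed in S0 | start in state i).
Boundary conditions: a_S0 = 1, a_S3 = 0.
For each transient state i, a_i = sum_j P(i->j) * a_j:
  a_S1 = 1/5*a_S0 + 2/3*a_S1 + 0*a_S2 + 2/15*a_S3
  a_S2 = 4/15*a_S0 + 1/15*a_S1 + 1/3*a_S2 + 1/3*a_S3

Substituting a_S0 = 1 and a_S3 = 0, rearrange to (I - Q) a = r where r[i] = P(i -> S0):
  [1/3, 0] . (a_S1, a_S2) = 1/5
  [-1/15, 2/3] . (a_S1, a_S2) = 4/15

Solving yields:
  a_S1 = 3/5
  a_S2 = 23/50

Starting state is S1, so the absorption probability is a_S1 = 3/5.

Answer: 3/5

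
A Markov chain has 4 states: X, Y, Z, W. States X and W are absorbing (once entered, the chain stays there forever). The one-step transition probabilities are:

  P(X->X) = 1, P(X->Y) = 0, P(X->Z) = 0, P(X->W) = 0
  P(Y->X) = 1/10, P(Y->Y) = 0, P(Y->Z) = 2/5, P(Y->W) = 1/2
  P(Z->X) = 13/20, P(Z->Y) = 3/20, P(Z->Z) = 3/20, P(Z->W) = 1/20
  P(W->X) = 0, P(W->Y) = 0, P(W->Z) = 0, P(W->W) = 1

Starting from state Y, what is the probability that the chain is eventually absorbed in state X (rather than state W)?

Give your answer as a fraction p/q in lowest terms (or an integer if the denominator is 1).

Let a_i = P(absorbed in X | start in state i).
Boundary conditions: a_X = 1, a_W = 0.
For each transient state i, a_i = sum_j P(i->j) * a_j:
  a_Y = 1/10*a_X + 0*a_Y + 2/5*a_Z + 1/2*a_W
  a_Z = 13/20*a_X + 3/20*a_Y + 3/20*a_Z + 1/20*a_W

Substituting a_X = 1 and a_W = 0, rearrange to (I - Q) a = r where r[i] = P(i -> X):
  [1, -2/5] . (a_Y, a_Z) = 1/10
  [-3/20, 17/20] . (a_Y, a_Z) = 13/20

Solving yields:
  a_Y = 69/158
  a_Z = 133/158

Starting state is Y, so the absorption probability is a_Y = 69/158.

Answer: 69/158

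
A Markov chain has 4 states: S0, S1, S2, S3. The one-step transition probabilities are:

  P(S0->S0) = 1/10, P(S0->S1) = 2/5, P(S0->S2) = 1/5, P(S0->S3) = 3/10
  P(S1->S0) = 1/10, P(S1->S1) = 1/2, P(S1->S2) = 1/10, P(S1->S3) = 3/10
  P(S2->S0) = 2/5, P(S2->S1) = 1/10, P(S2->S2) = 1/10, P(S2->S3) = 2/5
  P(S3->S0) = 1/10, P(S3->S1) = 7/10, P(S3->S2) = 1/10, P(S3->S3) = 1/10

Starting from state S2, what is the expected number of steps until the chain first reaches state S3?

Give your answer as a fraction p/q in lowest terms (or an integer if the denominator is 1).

Answer: 435/151

Derivation:
Let h_i = expected steps to first reach S3 from state i.
Boundary: h_S3 = 0.
First-step equations for the other states:
  h_S0 = 1 + 1/10*h_S0 + 2/5*h_S1 + 1/5*h_S2 + 3/10*h_S3
  h_S1 = 1 + 1/10*h_S0 + 1/2*h_S1 + 1/10*h_S2 + 3/10*h_S3
  h_S2 = 1 + 2/5*h_S0 + 1/10*h_S1 + 1/10*h_S2 + 2/5*h_S3

Substituting h_S3 = 0 and rearranging gives the linear system (I - Q) h = 1:
  [9/10, -2/5, -1/5] . (h_S0, h_S1, h_S2) = 1
  [-1/10, 1/2, -1/10] . (h_S0, h_S1, h_S2) = 1
  [-2/5, -1/10, 9/10] . (h_S0, h_S1, h_S2) = 1

Solving yields:
  h_S0 = 480/151
  h_S1 = 485/151
  h_S2 = 435/151

Starting state is S2, so the expected hitting time is h_S2 = 435/151.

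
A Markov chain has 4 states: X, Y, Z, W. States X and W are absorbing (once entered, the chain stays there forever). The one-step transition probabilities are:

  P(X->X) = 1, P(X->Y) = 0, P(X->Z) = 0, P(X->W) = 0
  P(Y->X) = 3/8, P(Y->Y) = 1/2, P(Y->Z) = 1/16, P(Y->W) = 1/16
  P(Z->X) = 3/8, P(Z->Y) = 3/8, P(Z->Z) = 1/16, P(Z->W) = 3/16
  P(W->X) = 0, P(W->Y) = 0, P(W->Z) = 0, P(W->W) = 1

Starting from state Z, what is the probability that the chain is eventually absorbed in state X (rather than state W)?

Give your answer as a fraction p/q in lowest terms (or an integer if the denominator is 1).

Answer: 14/19

Derivation:
Let a_i = P(absorbed in X | start in state i).
Boundary conditions: a_X = 1, a_W = 0.
For each transient state i, a_i = sum_j P(i->j) * a_j:
  a_Y = 3/8*a_X + 1/2*a_Y + 1/16*a_Z + 1/16*a_W
  a_Z = 3/8*a_X + 3/8*a_Y + 1/16*a_Z + 3/16*a_W

Substituting a_X = 1 and a_W = 0, rearrange to (I - Q) a = r where r[i] = P(i -> X):
  [1/2, -1/16] . (a_Y, a_Z) = 3/8
  [-3/8, 15/16] . (a_Y, a_Z) = 3/8

Solving yields:
  a_Y = 16/19
  a_Z = 14/19

Starting state is Z, so the absorption probability is a_Z = 14/19.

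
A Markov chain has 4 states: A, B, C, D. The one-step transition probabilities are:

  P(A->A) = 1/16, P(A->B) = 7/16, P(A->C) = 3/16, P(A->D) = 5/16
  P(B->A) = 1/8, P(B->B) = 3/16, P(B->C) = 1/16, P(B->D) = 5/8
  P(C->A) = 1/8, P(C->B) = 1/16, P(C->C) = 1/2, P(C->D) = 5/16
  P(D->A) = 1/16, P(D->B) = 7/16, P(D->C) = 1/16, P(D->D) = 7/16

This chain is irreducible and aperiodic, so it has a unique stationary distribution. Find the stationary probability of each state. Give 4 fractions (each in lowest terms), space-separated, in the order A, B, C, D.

Answer: 257/2852 443/1426 187/1426 1335/2852

Derivation:
The stationary distribution satisfies pi = pi * P, i.e.:
  pi_A = 1/16*pi_A + 1/8*pi_B + 1/8*pi_C + 1/16*pi_D
  pi_B = 7/16*pi_A + 3/16*pi_B + 1/16*pi_C + 7/16*pi_D
  pi_C = 3/16*pi_A + 1/16*pi_B + 1/2*pi_C + 1/16*pi_D
  pi_D = 5/16*pi_A + 5/8*pi_B + 5/16*pi_C + 7/16*pi_D
with normalization: pi_A + pi_B + pi_C + pi_D = 1.

Using the first 3 balance equations plus normalization, the linear system A*pi = b is:
  [-15/16, 1/8, 1/8, 1/16] . pi = 0
  [7/16, -13/16, 1/16, 7/16] . pi = 0
  [3/16, 1/16, -1/2, 1/16] . pi = 0
  [1, 1, 1, 1] . pi = 1

Solving yields:
  pi_A = 257/2852
  pi_B = 443/1426
  pi_C = 187/1426
  pi_D = 1335/2852

Verification (pi * P):
  257/2852*1/16 + 443/1426*1/8 + 187/1426*1/8 + 1335/2852*1/16 = 257/2852 = pi_A  (ok)
  257/2852*7/16 + 443/1426*3/16 + 187/1426*1/16 + 1335/2852*7/16 = 443/1426 = pi_B  (ok)
  257/2852*3/16 + 443/1426*1/16 + 187/1426*1/2 + 1335/2852*1/16 = 187/1426 = pi_C  (ok)
  257/2852*5/16 + 443/1426*5/8 + 187/1426*5/16 + 1335/2852*7/16 = 1335/2852 = pi_D  (ok)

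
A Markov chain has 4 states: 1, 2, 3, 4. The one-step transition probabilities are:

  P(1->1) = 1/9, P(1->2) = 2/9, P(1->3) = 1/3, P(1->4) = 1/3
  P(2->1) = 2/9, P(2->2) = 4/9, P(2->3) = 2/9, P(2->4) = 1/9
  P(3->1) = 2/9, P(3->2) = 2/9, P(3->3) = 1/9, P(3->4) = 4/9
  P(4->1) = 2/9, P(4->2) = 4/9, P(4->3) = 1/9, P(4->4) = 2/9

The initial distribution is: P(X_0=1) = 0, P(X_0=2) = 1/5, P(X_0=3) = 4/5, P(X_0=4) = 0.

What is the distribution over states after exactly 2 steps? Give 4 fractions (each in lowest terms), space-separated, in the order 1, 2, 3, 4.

Propagating the distribution step by step (d_{t+1} = d_t * P):
d_0 = (1=0, 2=1/5, 3=4/5, 4=0)
  d_1[1] = 0*1/9 + 1/5*2/9 + 4/5*2/9 + 0*2/9 = 2/9
  d_1[2] = 0*2/9 + 1/5*4/9 + 4/5*2/9 + 0*4/9 = 4/15
  d_1[3] = 0*1/3 + 1/5*2/9 + 4/5*1/9 + 0*1/9 = 2/15
  d_1[4] = 0*1/3 + 1/5*1/9 + 4/5*4/9 + 0*2/9 = 17/45
d_1 = (1=2/9, 2=4/15, 3=2/15, 4=17/45)
  d_2[1] = 2/9*1/9 + 4/15*2/9 + 2/15*2/9 + 17/45*2/9 = 16/81
  d_2[2] = 2/9*2/9 + 4/15*4/9 + 2/15*2/9 + 17/45*4/9 = 148/405
  d_2[3] = 2/9*1/3 + 4/15*2/9 + 2/15*1/9 + 17/45*1/9 = 77/405
  d_2[4] = 2/9*1/3 + 4/15*1/9 + 2/15*4/9 + 17/45*2/9 = 20/81
d_2 = (1=16/81, 2=148/405, 3=77/405, 4=20/81)

Answer: 16/81 148/405 77/405 20/81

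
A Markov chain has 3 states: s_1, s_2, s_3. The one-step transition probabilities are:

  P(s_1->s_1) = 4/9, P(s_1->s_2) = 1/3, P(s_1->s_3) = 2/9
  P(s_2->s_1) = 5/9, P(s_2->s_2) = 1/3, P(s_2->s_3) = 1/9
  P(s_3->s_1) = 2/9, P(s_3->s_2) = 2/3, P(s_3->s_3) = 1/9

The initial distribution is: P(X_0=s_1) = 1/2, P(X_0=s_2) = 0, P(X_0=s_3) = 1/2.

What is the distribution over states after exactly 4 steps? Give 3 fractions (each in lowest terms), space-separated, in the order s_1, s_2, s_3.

Answer: 986/2187 565/1458 707/4374

Derivation:
Propagating the distribution step by step (d_{t+1} = d_t * P):
d_0 = (s_1=1/2, s_2=0, s_3=1/2)
  d_1[s_1] = 1/2*4/9 + 0*5/9 + 1/2*2/9 = 1/3
  d_1[s_2] = 1/2*1/3 + 0*1/3 + 1/2*2/3 = 1/2
  d_1[s_3] = 1/2*2/9 + 0*1/9 + 1/2*1/9 = 1/6
d_1 = (s_1=1/3, s_2=1/2, s_3=1/6)
  d_2[s_1] = 1/3*4/9 + 1/2*5/9 + 1/6*2/9 = 25/54
  d_2[s_2] = 1/3*1/3 + 1/2*1/3 + 1/6*2/3 = 7/18
  d_2[s_3] = 1/3*2/9 + 1/2*1/9 + 1/6*1/9 = 4/27
d_2 = (s_1=25/54, s_2=7/18, s_3=4/27)
  d_3[s_1] = 25/54*4/9 + 7/18*5/9 + 4/27*2/9 = 221/486
  d_3[s_2] = 25/54*1/3 + 7/18*1/3 + 4/27*2/3 = 31/81
  d_3[s_3] = 25/54*2/9 + 7/18*1/9 + 4/27*1/9 = 79/486
d_3 = (s_1=221/486, s_2=31/81, s_3=79/486)
  d_4[s_1] = 221/486*4/9 + 31/81*5/9 + 79/486*2/9 = 986/2187
  d_4[s_2] = 221/486*1/3 + 31/81*1/3 + 79/486*2/3 = 565/1458
  d_4[s_3] = 221/486*2/9 + 31/81*1/9 + 79/486*1/9 = 707/4374
d_4 = (s_1=986/2187, s_2=565/1458, s_3=707/4374)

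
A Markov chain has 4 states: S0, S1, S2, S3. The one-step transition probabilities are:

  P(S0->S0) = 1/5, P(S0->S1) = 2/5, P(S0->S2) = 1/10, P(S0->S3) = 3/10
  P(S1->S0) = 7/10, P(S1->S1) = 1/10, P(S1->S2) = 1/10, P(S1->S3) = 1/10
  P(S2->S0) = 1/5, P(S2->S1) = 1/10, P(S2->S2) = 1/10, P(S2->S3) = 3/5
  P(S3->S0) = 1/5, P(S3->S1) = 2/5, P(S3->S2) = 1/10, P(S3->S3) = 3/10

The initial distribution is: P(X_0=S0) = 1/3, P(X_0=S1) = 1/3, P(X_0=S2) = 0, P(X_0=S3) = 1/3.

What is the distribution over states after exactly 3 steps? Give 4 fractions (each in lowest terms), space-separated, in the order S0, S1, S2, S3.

Answer: 17/50 143/500 1/10 137/500

Derivation:
Propagating the distribution step by step (d_{t+1} = d_t * P):
d_0 = (S0=1/3, S1=1/3, S2=0, S3=1/3)
  d_1[S0] = 1/3*1/5 + 1/3*7/10 + 0*1/5 + 1/3*1/5 = 11/30
  d_1[S1] = 1/3*2/5 + 1/3*1/10 + 0*1/10 + 1/3*2/5 = 3/10
  d_1[S2] = 1/3*1/10 + 1/3*1/10 + 0*1/10 + 1/3*1/10 = 1/10
  d_1[S3] = 1/3*3/10 + 1/3*1/10 + 0*3/5 + 1/3*3/10 = 7/30
d_1 = (S0=11/30, S1=3/10, S2=1/10, S3=7/30)
  d_2[S0] = 11/30*1/5 + 3/10*7/10 + 1/10*1/5 + 7/30*1/5 = 7/20
  d_2[S1] = 11/30*2/5 + 3/10*1/10 + 1/10*1/10 + 7/30*2/5 = 7/25
  d_2[S2] = 11/30*1/10 + 3/10*1/10 + 1/10*1/10 + 7/30*1/10 = 1/10
  d_2[S3] = 11/30*3/10 + 3/10*1/10 + 1/10*3/5 + 7/30*3/10 = 27/100
d_2 = (S0=7/20, S1=7/25, S2=1/10, S3=27/100)
  d_3[S0] = 7/20*1/5 + 7/25*7/10 + 1/10*1/5 + 27/100*1/5 = 17/50
  d_3[S1] = 7/20*2/5 + 7/25*1/10 + 1/10*1/10 + 27/100*2/5 = 143/500
  d_3[S2] = 7/20*1/10 + 7/25*1/10 + 1/10*1/10 + 27/100*1/10 = 1/10
  d_3[S3] = 7/20*3/10 + 7/25*1/10 + 1/10*3/5 + 27/100*3/10 = 137/500
d_3 = (S0=17/50, S1=143/500, S2=1/10, S3=137/500)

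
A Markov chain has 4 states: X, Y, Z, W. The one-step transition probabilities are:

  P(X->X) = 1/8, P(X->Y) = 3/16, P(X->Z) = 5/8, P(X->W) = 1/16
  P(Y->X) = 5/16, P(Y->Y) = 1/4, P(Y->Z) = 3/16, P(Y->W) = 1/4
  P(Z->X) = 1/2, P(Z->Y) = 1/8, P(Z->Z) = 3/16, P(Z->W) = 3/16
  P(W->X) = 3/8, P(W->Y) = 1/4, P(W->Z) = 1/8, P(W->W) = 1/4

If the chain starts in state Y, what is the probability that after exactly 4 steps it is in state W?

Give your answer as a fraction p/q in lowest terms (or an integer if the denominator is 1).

Answer: 11129/65536

Derivation:
Computing P^4 by repeated multiplication:
P^1 =
  X: [1/8, 3/16, 5/8, 1/16]
  Y: [5/16, 1/4, 3/16, 1/4]
  Z: [1/2, 1/8, 3/16, 3/16]
  W: [3/8, 1/4, 1/8, 1/4]
P^2 =
  X: [105/256, 21/128, 61/256, 3/16]
  Y: [39/128, 53/256, 79/256, 23/128]
  Z: [17/64, 25/128, 101/256, 37/256]
  W: [9/32, 27/128, 43/128, 11/64]
P^3 =
  X: [299/1024, 797/4096, 1455/4096, 81/512]
  Y: [1329/4096, 197/1024, 317/1024, 711/4096]
  Z: [177/512, 377/2048, 1207/4096, 719/4096]
  W: [683/2048, 195/1024, 307/1024, 361/2048]
P^4 =
  X: [21905/65536, 6139/32768, 5003/16384, 11341/65536]
  Y: [1313/4096, 12519/65536, 1305/4096, 11129/65536]
  Z: [5143/16384, 6277/32768, 21481/65536, 10929/65536]
  W: [5197/16384, 6281/32768, 2641/8192, 5529/32768]

(P^4)[Y -> W] = 11129/65536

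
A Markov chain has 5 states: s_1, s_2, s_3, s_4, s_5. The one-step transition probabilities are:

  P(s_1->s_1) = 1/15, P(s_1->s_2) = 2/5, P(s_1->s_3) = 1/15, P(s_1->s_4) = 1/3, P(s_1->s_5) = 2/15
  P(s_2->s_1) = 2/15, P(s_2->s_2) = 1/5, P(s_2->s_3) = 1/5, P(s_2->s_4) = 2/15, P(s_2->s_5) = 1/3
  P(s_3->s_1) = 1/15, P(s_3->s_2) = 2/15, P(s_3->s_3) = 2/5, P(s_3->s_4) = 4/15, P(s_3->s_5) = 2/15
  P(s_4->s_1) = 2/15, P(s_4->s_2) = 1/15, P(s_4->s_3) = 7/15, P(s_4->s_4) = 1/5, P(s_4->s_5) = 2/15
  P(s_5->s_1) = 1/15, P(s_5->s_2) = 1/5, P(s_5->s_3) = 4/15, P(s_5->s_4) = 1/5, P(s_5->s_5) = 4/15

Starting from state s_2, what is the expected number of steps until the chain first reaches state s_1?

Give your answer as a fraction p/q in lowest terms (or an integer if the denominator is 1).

Answer: 39840/3859

Derivation:
Let h_i = expected steps to first reach s_1 from state i.
Boundary: h_s_1 = 0.
First-step equations for the other states:
  h_s_2 = 1 + 2/15*h_s_1 + 1/5*h_s_2 + 1/5*h_s_3 + 2/15*h_s_4 + 1/3*h_s_5
  h_s_3 = 1 + 1/15*h_s_1 + 2/15*h_s_2 + 2/5*h_s_3 + 4/15*h_s_4 + 2/15*h_s_5
  h_s_4 = 1 + 2/15*h_s_1 + 1/15*h_s_2 + 7/15*h_s_3 + 1/5*h_s_4 + 2/15*h_s_5
  h_s_5 = 1 + 1/15*h_s_1 + 1/5*h_s_2 + 4/15*h_s_3 + 1/5*h_s_4 + 4/15*h_s_5

Substituting h_s_1 = 0 and rearranging gives the linear system (I - Q) h = 1:
  [4/5, -1/5, -2/15, -1/3] . (h_s_2, h_s_3, h_s_4, h_s_5) = 1
  [-2/15, 3/5, -4/15, -2/15] . (h_s_2, h_s_3, h_s_4, h_s_5) = 1
  [-1/15, -7/15, 4/5, -2/15] . (h_s_2, h_s_3, h_s_4, h_s_5) = 1
  [-1/5, -4/15, -1/5, 11/15] . (h_s_2, h_s_3, h_s_4, h_s_5) = 1

Solving yields:
  h_s_2 = 39840/3859
  h_s_3 = 42525/3859
  h_s_4 = 2355/227
  h_s_5 = 42510/3859

Starting state is s_2, so the expected hitting time is h_s_2 = 39840/3859.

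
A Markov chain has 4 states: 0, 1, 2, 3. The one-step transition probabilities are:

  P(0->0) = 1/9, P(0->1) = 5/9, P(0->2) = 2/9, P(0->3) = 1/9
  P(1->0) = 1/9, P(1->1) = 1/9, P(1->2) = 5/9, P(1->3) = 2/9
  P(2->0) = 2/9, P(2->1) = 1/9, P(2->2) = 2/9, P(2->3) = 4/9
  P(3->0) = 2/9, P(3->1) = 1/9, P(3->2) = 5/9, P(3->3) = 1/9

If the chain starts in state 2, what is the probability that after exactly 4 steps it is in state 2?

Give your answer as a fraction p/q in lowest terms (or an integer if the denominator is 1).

Computing P^4 by repeated multiplication:
P^1 =
  0: [1/9, 5/9, 2/9, 1/9]
  1: [1/9, 1/9, 5/9, 2/9]
  2: [2/9, 1/9, 2/9, 4/9]
  3: [2/9, 1/9, 5/9, 1/9]
P^2 =
  0: [4/27, 13/81, 4/9, 20/81]
  1: [16/81, 13/81, 1/3, 25/81]
  2: [5/27, 17/81, 11/27, 16/81]
  3: [5/27, 17/81, 8/27, 25/81]
P^3 =
  0: [137/729, 43/243, 29/81, 202/729]
  1: [133/729, 145/729, 92/243, 175/729]
  2: [130/729, 47/243, 29/81, 197/729]
  3: [130/729, 47/243, 32/81, 170/729]
P^4 =
  0: [1192/6561, 1277/6561, 817/2187, 547/2187]
  1: [1180/6561, 1261/6561, 806/2187, 1702/6561]
  2: [1187/6561, 1249/6561, 824/2187, 551/2187]
  3: [1187/6561, 1249/6561, 797/2187, 578/2187]

(P^4)[2 -> 2] = 824/2187

Answer: 824/2187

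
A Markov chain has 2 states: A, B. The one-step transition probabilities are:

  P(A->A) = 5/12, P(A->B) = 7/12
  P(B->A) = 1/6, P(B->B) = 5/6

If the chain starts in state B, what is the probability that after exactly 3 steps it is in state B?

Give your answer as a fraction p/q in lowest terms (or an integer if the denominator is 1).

Computing P^3 by repeated multiplication:
P^1 =
  A: [5/12, 7/12]
  B: [1/6, 5/6]
P^2 =
  A: [13/48, 35/48]
  B: [5/24, 19/24]
P^3 =
  A: [15/64, 49/64]
  B: [7/32, 25/32]

(P^3)[B -> B] = 25/32

Answer: 25/32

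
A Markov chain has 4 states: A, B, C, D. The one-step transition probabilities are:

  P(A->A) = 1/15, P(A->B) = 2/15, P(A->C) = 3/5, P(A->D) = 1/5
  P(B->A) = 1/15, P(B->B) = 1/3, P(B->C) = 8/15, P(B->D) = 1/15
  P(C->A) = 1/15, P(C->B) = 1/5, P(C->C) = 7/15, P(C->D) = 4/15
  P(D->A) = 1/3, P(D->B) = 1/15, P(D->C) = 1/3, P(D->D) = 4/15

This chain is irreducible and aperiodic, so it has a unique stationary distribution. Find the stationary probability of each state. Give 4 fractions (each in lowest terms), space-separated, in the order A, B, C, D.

The stationary distribution satisfies pi = pi * P, i.e.:
  pi_A = 1/15*pi_A + 1/15*pi_B + 1/15*pi_C + 1/3*pi_D
  pi_B = 2/15*pi_A + 1/3*pi_B + 1/5*pi_C + 1/15*pi_D
  pi_C = 3/5*pi_A + 8/15*pi_B + 7/15*pi_C + 1/3*pi_D
  pi_D = 1/5*pi_A + 1/15*pi_B + 4/15*pi_C + 4/15*pi_D
with normalization: pi_A + pi_B + pi_C + pi_D = 1.

Using the first 3 balance equations plus normalization, the linear system A*pi = b is:
  [-14/15, 1/15, 1/15, 1/3] . pi = 0
  [2/15, -2/3, 1/5, 1/15] . pi = 0
  [3/5, 8/15, -8/15, 1/3] . pi = 0
  [1, 1, 1, 1] . pi = 1

Solving yields:
  pi_A = 361/2875
  pi_B = 538/2875
  pi_C = 1341/2875
  pi_D = 127/575

Verification (pi * P):
  361/2875*1/15 + 538/2875*1/15 + 1341/2875*1/15 + 127/575*1/3 = 361/2875 = pi_A  (ok)
  361/2875*2/15 + 538/2875*1/3 + 1341/2875*1/5 + 127/575*1/15 = 538/2875 = pi_B  (ok)
  361/2875*3/5 + 538/2875*8/15 + 1341/2875*7/15 + 127/575*1/3 = 1341/2875 = pi_C  (ok)
  361/2875*1/5 + 538/2875*1/15 + 1341/2875*4/15 + 127/575*4/15 = 127/575 = pi_D  (ok)

Answer: 361/2875 538/2875 1341/2875 127/575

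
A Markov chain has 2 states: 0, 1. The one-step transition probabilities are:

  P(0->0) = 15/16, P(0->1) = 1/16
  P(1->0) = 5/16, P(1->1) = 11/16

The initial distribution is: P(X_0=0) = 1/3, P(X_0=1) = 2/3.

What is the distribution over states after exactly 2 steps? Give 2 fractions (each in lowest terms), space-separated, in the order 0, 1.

Propagating the distribution step by step (d_{t+1} = d_t * P):
d_0 = (0=1/3, 1=2/3)
  d_1[0] = 1/3*15/16 + 2/3*5/16 = 25/48
  d_1[1] = 1/3*1/16 + 2/3*11/16 = 23/48
d_1 = (0=25/48, 1=23/48)
  d_2[0] = 25/48*15/16 + 23/48*5/16 = 245/384
  d_2[1] = 25/48*1/16 + 23/48*11/16 = 139/384
d_2 = (0=245/384, 1=139/384)

Answer: 245/384 139/384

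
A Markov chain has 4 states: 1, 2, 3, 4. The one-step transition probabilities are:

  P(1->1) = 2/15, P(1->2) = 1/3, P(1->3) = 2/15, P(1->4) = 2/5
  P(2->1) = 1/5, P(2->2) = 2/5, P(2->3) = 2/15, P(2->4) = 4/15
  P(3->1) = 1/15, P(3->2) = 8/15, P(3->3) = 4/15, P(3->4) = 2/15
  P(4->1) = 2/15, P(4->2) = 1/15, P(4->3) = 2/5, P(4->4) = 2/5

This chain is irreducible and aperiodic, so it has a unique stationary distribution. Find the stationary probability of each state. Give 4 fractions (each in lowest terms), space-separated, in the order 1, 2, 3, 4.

The stationary distribution satisfies pi = pi * P, i.e.:
  pi_1 = 2/15*pi_1 + 1/5*pi_2 + 1/15*pi_3 + 2/15*pi_4
  pi_2 = 1/3*pi_1 + 2/5*pi_2 + 8/15*pi_3 + 1/15*pi_4
  pi_3 = 2/15*pi_1 + 2/15*pi_2 + 4/15*pi_3 + 2/5*pi_4
  pi_4 = 2/5*pi_1 + 4/15*pi_2 + 2/15*pi_3 + 2/5*pi_4
with normalization: pi_1 + pi_2 + pi_3 + pi_4 = 1.

Using the first 3 balance equations plus normalization, the linear system A*pi = b is:
  [-13/15, 1/5, 1/15, 2/15] . pi = 0
  [1/3, -3/5, 8/15, 1/15] . pi = 0
  [2/15, 2/15, -11/15, 2/5] . pi = 0
  [1, 1, 1, 1] . pi = 1

Solving yields:
  pi_1 = 133/958
  pi_2 = 937/2874
  pi_3 = 350/1437
  pi_4 = 419/1437

Verification (pi * P):
  133/958*2/15 + 937/2874*1/5 + 350/1437*1/15 + 419/1437*2/15 = 133/958 = pi_1  (ok)
  133/958*1/3 + 937/2874*2/5 + 350/1437*8/15 + 419/1437*1/15 = 937/2874 = pi_2  (ok)
  133/958*2/15 + 937/2874*2/15 + 350/1437*4/15 + 419/1437*2/5 = 350/1437 = pi_3  (ok)
  133/958*2/5 + 937/2874*4/15 + 350/1437*2/15 + 419/1437*2/5 = 419/1437 = pi_4  (ok)

Answer: 133/958 937/2874 350/1437 419/1437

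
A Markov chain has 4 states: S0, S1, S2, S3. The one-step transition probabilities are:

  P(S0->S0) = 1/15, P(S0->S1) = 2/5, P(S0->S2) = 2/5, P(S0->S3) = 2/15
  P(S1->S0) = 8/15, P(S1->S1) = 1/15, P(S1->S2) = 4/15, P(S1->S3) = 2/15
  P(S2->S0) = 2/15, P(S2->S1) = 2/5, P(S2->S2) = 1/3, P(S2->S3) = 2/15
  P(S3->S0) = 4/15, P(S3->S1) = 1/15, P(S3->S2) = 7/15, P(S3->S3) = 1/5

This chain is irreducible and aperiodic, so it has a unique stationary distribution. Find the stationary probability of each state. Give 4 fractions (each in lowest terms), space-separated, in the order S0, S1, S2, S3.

The stationary distribution satisfies pi = pi * P, i.e.:
  pi_S0 = 1/15*pi_S0 + 8/15*pi_S1 + 2/15*pi_S2 + 4/15*pi_S3
  pi_S1 = 2/5*pi_S0 + 1/15*pi_S1 + 2/5*pi_S2 + 1/15*pi_S3
  pi_S2 = 2/5*pi_S0 + 4/15*pi_S1 + 1/3*pi_S2 + 7/15*pi_S3
  pi_S3 = 2/15*pi_S0 + 2/15*pi_S1 + 2/15*pi_S2 + 1/5*pi_S3
with normalization: pi_S0 + pi_S1 + pi_S2 + pi_S3 = 1.

Using the first 3 balance equations plus normalization, the linear system A*pi = b is:
  [-14/15, 8/15, 2/15, 4/15] . pi = 0
  [2/5, -14/15, 2/5, 1/15] . pi = 0
  [2/5, 4/15, -2/3, 7/15] . pi = 0
  [1, 1, 1, 1] . pi = 1

Solving yields:
  pi_S0 = 271/1120
  pi_S1 = 37/140
  pi_S2 = 393/1120
  pi_S3 = 1/7

Verification (pi * P):
  271/1120*1/15 + 37/140*8/15 + 393/1120*2/15 + 1/7*4/15 = 271/1120 = pi_S0  (ok)
  271/1120*2/5 + 37/140*1/15 + 393/1120*2/5 + 1/7*1/15 = 37/140 = pi_S1  (ok)
  271/1120*2/5 + 37/140*4/15 + 393/1120*1/3 + 1/7*7/15 = 393/1120 = pi_S2  (ok)
  271/1120*2/15 + 37/140*2/15 + 393/1120*2/15 + 1/7*1/5 = 1/7 = pi_S3  (ok)

Answer: 271/1120 37/140 393/1120 1/7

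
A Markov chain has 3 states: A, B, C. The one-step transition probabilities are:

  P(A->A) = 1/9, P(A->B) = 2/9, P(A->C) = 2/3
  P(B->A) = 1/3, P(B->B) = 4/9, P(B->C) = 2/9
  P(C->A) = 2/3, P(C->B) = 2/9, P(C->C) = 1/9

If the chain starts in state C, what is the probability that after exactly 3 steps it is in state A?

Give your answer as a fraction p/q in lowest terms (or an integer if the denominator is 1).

Computing P^3 by repeated multiplication:
P^1 =
  A: [1/9, 2/9, 2/3]
  B: [1/3, 4/9, 2/9]
  C: [2/3, 2/9, 1/9]
P^2 =
  A: [43/81, 22/81, 16/81]
  B: [1/3, 26/81, 28/81]
  C: [2/9, 22/81, 41/81]
P^3 =
  A: [205/729, 206/729, 106/243]
  B: [91/243, 214/729, 242/729]
  C: [110/243, 206/729, 193/729]

(P^3)[C -> A] = 110/243

Answer: 110/243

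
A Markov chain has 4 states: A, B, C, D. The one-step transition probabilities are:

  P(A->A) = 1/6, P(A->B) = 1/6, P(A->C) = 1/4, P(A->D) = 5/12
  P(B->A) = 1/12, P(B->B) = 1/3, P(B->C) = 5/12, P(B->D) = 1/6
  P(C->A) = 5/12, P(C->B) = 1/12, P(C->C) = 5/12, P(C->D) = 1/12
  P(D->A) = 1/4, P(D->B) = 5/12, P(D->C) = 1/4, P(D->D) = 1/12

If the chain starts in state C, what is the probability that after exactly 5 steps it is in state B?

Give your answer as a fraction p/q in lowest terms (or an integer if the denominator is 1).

Answer: 6139/27648

Derivation:
Computing P^5 by repeated multiplication:
P^1 =
  A: [1/6, 1/6, 1/4, 5/12]
  B: [1/12, 1/3, 5/12, 1/6]
  C: [5/12, 1/12, 5/12, 1/12]
  D: [1/4, 5/12, 1/4, 1/12]
P^2 =
  A: [1/4, 5/18, 23/72, 11/72]
  B: [37/144, 11/48, 3/8, 5/36]
  C: [13/48, 1/6, 1/3, 11/48]
  D: [29/144, 17/72, 13/36, 29/144]
P^3 =
  A: [17/72, 97/432, 151/432, 41/216]
  B: [437/1728, 5/24, 101/288, 325/1728]
  C: [49/192, 43/192, 1/3, 3/16]
  D: [439/1728, 391/1728, 151/432, 49/288]
P^4 =
  A: [217/864, 1153/5184, 28/81, 937/5184]
  B: [5239/20736, 505/2304, 593/1728, 959/5184]
  C: [569/2304, 257/1152, 395/1152, 431/2304]
  D: [5171/20736, 1129/5184, 3587/10368, 3875/20736]
P^5 =
  A: [647/2592, 13693/62208, 10721/31104, 11545/62208]
  B: [62111/248832, 3053/13824, 14255/41472, 46237/248832]
  C: [6895/27648, 6139/27648, 595/1728, 283/1536]
  D: [62353/248832, 54955/248832, 21397/62208, 319/1728]

(P^5)[C -> B] = 6139/27648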